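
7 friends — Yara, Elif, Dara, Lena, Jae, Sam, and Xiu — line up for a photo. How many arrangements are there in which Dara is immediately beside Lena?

1440

Place the 5 others and the Dara-Lena pair as 6 objects in a line; the pair has 2 internal arrangements.
So the count is 2·(6)! = 1440.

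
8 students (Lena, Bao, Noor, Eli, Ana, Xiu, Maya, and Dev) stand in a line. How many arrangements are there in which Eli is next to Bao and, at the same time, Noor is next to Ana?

2880

Treat {Eli,Bao} as one block (2 orders) and {Noor,Ana} as another (2 orders).
That leaves 6 units to arrange: 2 × 2 × 6! = 4 × 720 = 2880.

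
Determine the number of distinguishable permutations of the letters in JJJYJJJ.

Letter multiplicities in JJJYJJJ: J×6, Y×1.
The number of distinct arrangements is 7!/(6!) = 5040/720 = 7.

7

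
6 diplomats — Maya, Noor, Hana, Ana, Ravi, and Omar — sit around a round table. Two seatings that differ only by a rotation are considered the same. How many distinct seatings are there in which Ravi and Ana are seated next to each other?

48

Treat {Ravi, Ana} as one unit (2 internal orders) and seat the resulting 5 units around the table: (4)! circular arrangements.
So 2 × (4)! = 2 × 24 = 48.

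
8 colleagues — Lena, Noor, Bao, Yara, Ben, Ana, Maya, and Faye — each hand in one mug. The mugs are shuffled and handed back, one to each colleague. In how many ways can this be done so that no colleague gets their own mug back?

14833

Count assignments avoiding every fixed point. For any j of the 8 colleagues fixed to their own mug, the other 8−j can be arranged in (8−j)! ways.
By inclusion–exclusion this is Σ_{j=0}^{8} (−1)^j C(8,j)·(8−j)!.
Computing: 40320 − 40320 + 20160 − 6720 + 1680 − 336 + 56 − 8 + 1 = 14833.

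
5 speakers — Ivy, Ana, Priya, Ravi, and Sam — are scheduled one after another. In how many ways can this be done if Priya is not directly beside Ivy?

72

There are 5! = 120 arrangements in all. If Priya and Ivy are adjacent, merging them into one block gives 2·(4)! = 48 arrangements.
So 120 − 48 = 72 arrangements keep them apart.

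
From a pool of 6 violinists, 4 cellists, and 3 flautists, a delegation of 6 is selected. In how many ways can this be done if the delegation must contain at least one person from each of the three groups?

1416

With no constraint there are C(13,6) = 1716 possible selections.
Subtract selections that omit an entire group: no violinists → C(7,6) = 7; no cellists → C(9,6) = 84; no flautists → C(10,6) = 210.
Add back selections omitting two groups (i.e. drawn from a single group): C(6,6) + C(4,6) + C(3,6) = 1.
By inclusion–exclusion: 1716 − 301 + 1 = 1416.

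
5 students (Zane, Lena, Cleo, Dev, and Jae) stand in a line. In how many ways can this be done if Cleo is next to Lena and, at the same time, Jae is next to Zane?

24

Treat {Cleo,Lena} as one block (2 orders) and {Jae,Zane} as another (2 orders).
That leaves 3 units to arrange: 2 × 2 × 3! = 4 × 6 = 24.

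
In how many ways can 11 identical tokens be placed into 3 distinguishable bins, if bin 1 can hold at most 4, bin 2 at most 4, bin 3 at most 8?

19

Without the upper bounds there are C(13,2) = 78 ways to split 11 among 3 bins.
Subtract solutions that violate a single cap (substitute x_i' = x_i − (cap_i+1)): x_1 ≥ 5 gives C(8,2) = 28; x_2 ≥ 5 gives C(8,2) = 28; x_3 ≥ 9 gives C(4,2) = 6. Together 62.
Add back pairs where two caps are both exceeded: 3 + 0 + 0 = 3.
By inclusion–exclusion the count is 78 − 62 + 3 = 19.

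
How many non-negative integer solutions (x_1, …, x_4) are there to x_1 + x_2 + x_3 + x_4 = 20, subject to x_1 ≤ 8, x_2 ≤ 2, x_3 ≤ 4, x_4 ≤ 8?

10

By stars and bars, unrestricted non-negative solutions to x_1+…+x_4 = 20 number C(20+3,3) = 1771.
Subtract solutions that violate a single cap (substitute x_i' = x_i − (cap_i+1)): x_1 ≥ 9 gives C(14,3) = 364; x_2 ≥ 3 gives C(20,3) = 1140; x_3 ≥ 5 gives C(18,3) = 816; x_4 ≥ 9 gives C(14,3) = 364. Together 2684.
Add back pairs where two caps are both exceeded: 165 + 84 + 10 + 455 + 165 + 84 = 963.
Subtract triples: 20 + 0 + 0 + 20 = 40.
By inclusion–exclusion the count is 1771 − 2684 + 963 − 40 = 10.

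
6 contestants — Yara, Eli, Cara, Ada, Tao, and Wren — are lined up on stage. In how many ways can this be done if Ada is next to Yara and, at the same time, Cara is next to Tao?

Treat {Ada,Yara} as one block (2 orders) and {Cara,Tao} as another (2 orders).
That leaves 4 units to arrange: 2 × 2 × 4! = 4 × 24 = 96.

96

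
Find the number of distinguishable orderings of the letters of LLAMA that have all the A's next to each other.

Treat the 2 copies of A as a single block. The multiset to arrange is then {AA, L, L, M}, 4 items in all.
That gives (4)!/(2!) = 12 arrangements.

12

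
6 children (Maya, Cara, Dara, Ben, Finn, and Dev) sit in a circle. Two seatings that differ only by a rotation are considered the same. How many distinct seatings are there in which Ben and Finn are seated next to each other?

Treat {Ben, Finn} as one unit (2 internal orders) and seat the resulting 5 units around the table: (4)! circular arrangements.
So 2 × (4)! = 2 × 24 = 48.

48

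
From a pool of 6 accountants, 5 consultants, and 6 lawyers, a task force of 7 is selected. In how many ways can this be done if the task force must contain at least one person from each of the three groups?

Unrestricted: C(17,7) = 19448 ways to pick any 7 of the 17.
Subtract selections that omit an entire group: no accountants → C(11,7) = 330; no consultants → C(12,7) = 792; no lawyers → C(11,7) = 330.
Add back selections omitting two groups (i.e. drawn from a single group): C(6,7) + C(5,7) + C(6,7) = 0.
By inclusion–exclusion: 19448 − 1452 + 0 = 17996.

17996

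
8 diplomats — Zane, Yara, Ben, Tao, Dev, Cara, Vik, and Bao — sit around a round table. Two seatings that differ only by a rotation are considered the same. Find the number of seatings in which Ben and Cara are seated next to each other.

Glue Ben and Cara into a block (2 internal orders). Seating 7 units around a circle gives (6)! arrangements.
So 2 × (6)! = 2 × 720 = 1440.

1440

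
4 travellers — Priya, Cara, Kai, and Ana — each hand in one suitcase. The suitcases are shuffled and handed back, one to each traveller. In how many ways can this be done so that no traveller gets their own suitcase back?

This is the derangement count D_4: permutations of 4 items with no fixed point.
By inclusion–exclusion this is Σ_{j=0}^{4} (−1)^j C(4,j)·(4−j)!.
Computing: 24 − 24 + 12 − 4 + 1 = 9.

9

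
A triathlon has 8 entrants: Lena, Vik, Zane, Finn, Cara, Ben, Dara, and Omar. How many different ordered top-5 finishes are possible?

6720

There are 8 choices for 1st place, 7 for 2nd, and so on down to 4 for position 5.
That gives 8 × 7 × 6 × 5 × 4 = 6720.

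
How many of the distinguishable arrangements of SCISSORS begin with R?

210

With the first slot taken by R, it remains to arrange the other 7 letters (SCISSOS).
Those 7 letters have S appearing 4 times, giving (7)!/(4!) = 210.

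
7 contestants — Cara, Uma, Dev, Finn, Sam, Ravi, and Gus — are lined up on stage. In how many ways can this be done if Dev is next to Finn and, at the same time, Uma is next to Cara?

480

Treat {Dev,Finn} as one block (2 orders) and {Uma,Cara} as another (2 orders).
That leaves 5 units to arrange: 2 × 2 × 5! = 4 × 120 = 480.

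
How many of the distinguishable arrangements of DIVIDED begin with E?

60

With the first slot taken by E, it remains to arrange the other 6 letters (DIVIDD).
Those 6 letters have D appearing 3 times and I appearing twice, giving (6)!/(3!·2!) = 60.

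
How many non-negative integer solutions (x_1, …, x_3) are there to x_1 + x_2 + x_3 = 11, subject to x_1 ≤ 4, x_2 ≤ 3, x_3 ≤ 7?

Ignoring the caps, the number of non-negative solutions to x_1+…+x_3 = 11 is C(13,2) = 78.
Subtract solutions that violate a single cap (substitute x_i' = x_i − (cap_i+1)): x_1 ≥ 5 gives C(8,2) = 28; x_2 ≥ 4 gives C(9,2) = 36; x_3 ≥ 8 gives C(5,2) = 10. Together 74.
Add back pairs where two caps are both exceeded: 6 + 0 + 0 = 6.
By inclusion–exclusion the count is 78 − 74 + 6 = 10.

10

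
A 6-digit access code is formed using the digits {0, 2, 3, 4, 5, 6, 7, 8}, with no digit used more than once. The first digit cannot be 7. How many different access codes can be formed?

The first digit has 8−1 = 7 choices (anything except 7).
The remaining 5 digits are filled from the other 7 symbols without repetition: 7 × 6 × 5 × 4 × 3 = 2520.
Total: 7 × 2520 = 17640.

17640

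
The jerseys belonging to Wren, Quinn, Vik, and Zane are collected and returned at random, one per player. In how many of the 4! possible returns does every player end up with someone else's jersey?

9

Count assignments avoiding every fixed point. For any j of the 4 players fixed to their old jersey, the other 4−j can be arranged in (4−j)! ways.
By inclusion–exclusion this is Σ_{j=0}^{4} (−1)^j C(4,j)·(4−j)!.
Computing: 24 − 24 + 12 − 4 + 1 = 9.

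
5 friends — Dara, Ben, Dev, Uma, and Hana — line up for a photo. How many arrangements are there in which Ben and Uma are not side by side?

There are 5! = 120 arrangements in all. If Ben and Uma are adjacent, merging them into one block gives 2·(4)! = 48 arrangements.
So 120 − 48 = 72 arrangements keep them apart.

72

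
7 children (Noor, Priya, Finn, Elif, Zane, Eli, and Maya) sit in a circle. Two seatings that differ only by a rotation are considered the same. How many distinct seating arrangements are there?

720

Seat Noor anywhere (absorbing the rotational symmetry), then permute the other 6: (6)! = 720.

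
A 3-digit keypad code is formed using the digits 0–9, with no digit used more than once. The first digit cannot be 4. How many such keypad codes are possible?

648

The first digit has 10−1 = 9 choices (anything except 4).
The remaining 2 digits are filled from the other 9 symbols without repetition: 9 × 8 = 72.
Total: 9 × 72 = 648.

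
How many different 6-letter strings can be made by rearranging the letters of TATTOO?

TATTOO has 6 letters with O appearing twice and T appearing 3 times.
Dividing 6! = 720 by 3!·2! = 12 for the repeated letters gives 60.

60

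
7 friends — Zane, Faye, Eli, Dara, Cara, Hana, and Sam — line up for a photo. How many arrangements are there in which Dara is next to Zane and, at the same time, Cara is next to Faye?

Treat {Dara,Zane} as one block (2 orders) and {Cara,Faye} as another (2 orders).
That leaves 5 units to arrange: 2 × 2 × 5! = 4 × 120 = 480.

480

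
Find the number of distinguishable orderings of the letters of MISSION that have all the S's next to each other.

360

Treat the 2 copies of S as a single block. The multiset to arrange is then {SS, I, I, M, N, O}, 6 items in all.
That gives (6)!/(2!) = 360 arrangements.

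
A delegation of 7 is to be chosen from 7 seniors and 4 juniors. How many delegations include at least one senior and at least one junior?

329

Unrestricted: C(11,7) = 330 ways to pick any 7 of the 11.
Selections missing a whole group: no seniors → C(4,7) = 0; no juniors → C(7,7) = 1.
Both groups omitted at once is impossible, so 330 − 1 = 329.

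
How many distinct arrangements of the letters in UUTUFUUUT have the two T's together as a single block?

56

Treat the 2 copies of T as a single block. The multiset to arrange is then {TT, F, U, U, U, U, U, U}, 8 items in all.
That gives (8)!/(6!) = 56 arrangements.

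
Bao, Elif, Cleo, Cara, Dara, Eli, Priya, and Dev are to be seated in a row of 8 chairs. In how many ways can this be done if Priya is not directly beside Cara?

30240

There are 8! = 40320 arrangements in all. If Priya and Cara are adjacent, merging them into one block gives 2·(7)! = 10080 arrangements.
Complementary counting: 40320 − 10080 = 30240.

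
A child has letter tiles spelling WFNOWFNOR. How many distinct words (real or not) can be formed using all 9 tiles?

22680

The 9 letters of WFNOWFNOR have repeats: F appearing twice, N appearing twice, O appearing twice, and W appearing twice.
The number of distinct arrangements is 9!/(2!·2!·2!·2!) = 362880/16 = 22680.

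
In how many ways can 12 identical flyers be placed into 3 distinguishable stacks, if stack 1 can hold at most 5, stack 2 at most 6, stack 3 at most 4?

10

By stars and bars, unrestricted non-negative solutions to x_1+…+x_3 = 12 number C(12+2,2) = 91.
Subtract solutions that violate a single cap (substitute x_i' = x_i − (cap_i+1)): x_1 ≥ 6 gives C(8,2) = 28; x_2 ≥ 7 gives C(7,2) = 21; x_3 ≥ 5 gives C(9,2) = 36. Together 85.
Add back pairs where two caps are both exceeded: 0 + 3 + 1 = 4.
By inclusion–exclusion the count is 91 − 85 + 4 = 10.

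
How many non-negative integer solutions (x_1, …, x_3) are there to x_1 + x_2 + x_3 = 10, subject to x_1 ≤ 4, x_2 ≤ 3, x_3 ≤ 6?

Without the upper bounds there are C(12,2) = 66 ways to split 10 among 3 variables.
Subtract solutions that violate a single cap (substitute x_i' = x_i − (cap_i+1)): x_1 ≥ 5 gives C(7,2) = 21; x_2 ≥ 4 gives C(8,2) = 28; x_3 ≥ 7 gives C(5,2) = 10. Together 59.
Add back pairs where two caps are both exceeded: 3 + 0 + 0 = 3.
By inclusion–exclusion the count is 66 − 59 + 3 = 10.

10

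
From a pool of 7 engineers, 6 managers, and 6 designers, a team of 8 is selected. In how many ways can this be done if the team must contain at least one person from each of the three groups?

72513

Unrestricted: C(19,8) = 75582 ways to pick any 8 of the 19.
Selections missing a whole group: no engineers → C(12,8) = 495; no managers → C(13,8) = 1287; no designers → C(13,8) = 1287.
Add back selections omitting two groups (i.e. drawn from a single group): C(7,8) + C(6,8) + C(6,8) = 0.
By inclusion–exclusion: 75582 − 3069 + 0 = 72513.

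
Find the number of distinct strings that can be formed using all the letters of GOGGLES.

GOGGLES has 7 letters with G appearing 3 times.
So there are 7! / (3!) = 840 distinguishable arrangements.

840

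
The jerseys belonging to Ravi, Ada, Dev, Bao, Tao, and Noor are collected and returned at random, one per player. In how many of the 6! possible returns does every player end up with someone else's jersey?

265

This is the derangement count D_6: permutations of 6 items with no fixed point.
By inclusion–exclusion this is Σ_{j=0}^{6} (−1)^j C(6,j)·(6−j)!.
Computing: 720 − 720 + 360 − 120 + 30 − 6 + 1 = 265.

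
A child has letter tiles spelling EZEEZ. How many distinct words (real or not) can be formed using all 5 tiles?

10

The 5 letters of EZEEZ have repeats: E appearing 3 times and Z appearing twice.
So there are 5! / (3!·2!) = 10 distinguishable arrangements.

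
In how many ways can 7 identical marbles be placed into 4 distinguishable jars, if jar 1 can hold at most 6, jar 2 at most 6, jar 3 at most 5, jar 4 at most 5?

110

Ignoring the caps, the number of non-negative solutions to x_1+…+x_4 = 7 is C(10,3) = 120.
Subtract solutions that violate a single cap (substitute x_i' = x_i − (cap_i+1)): x_1 ≥ 7 gives C(3,3) = 1; x_2 ≥ 7 gives C(3,3) = 1; x_3 ≥ 6 gives C(4,3) = 4; x_4 ≥ 6 gives C(4,3) = 4. Together 10.
No two caps can be exceeded simultaneously, so the pair terms are all 0.
By inclusion–exclusion the count is 120 − 10 + 0 = 110.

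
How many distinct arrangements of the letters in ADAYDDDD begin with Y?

21

With the first slot taken by Y, it remains to arrange the other 7 letters (ADADDDD).
Those 7 letters have A appearing twice and D appearing 5 times, giving (7)!/(5!·2!) = 21.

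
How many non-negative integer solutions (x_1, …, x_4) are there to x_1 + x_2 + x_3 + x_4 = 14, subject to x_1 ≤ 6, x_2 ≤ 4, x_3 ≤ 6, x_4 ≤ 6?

Ignoring the caps, the number of non-negative solutions to x_1+…+x_4 = 14 is C(17,3) = 680.
Subtract solutions that violate a single cap (substitute x_i' = x_i − (cap_i+1)): x_1 ≥ 7 gives C(10,3) = 120; x_2 ≥ 5 gives C(12,3) = 220; x_3 ≥ 7 gives C(10,3) = 120; x_4 ≥ 7 gives C(10,3) = 120. Together 580.
Add back pairs where two caps are both exceeded: 10 + 1 + 1 + 10 + 10 + 1 = 33.
By inclusion–exclusion the count is 680 − 580 + 33 = 133.

133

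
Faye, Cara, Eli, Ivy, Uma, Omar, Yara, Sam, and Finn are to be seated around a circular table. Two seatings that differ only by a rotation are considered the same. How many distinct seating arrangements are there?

40320

Seat Faye anywhere (absorbing the rotational symmetry), then permute the other 8: (8)! = 40320.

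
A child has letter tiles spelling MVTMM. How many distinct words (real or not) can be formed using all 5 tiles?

MVTMM has 5 letters with M appearing 3 times.
So there are 5! / (3!) = 20 distinguishable arrangements.

20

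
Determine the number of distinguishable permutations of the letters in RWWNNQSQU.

45360

Letter multiplicities in RWWNNQSQU: N×2, Q×2, R×1, S×1, U×1, W×2.
So there are 9! / (2!·2!·2!) = 45360 distinguishable arrangements.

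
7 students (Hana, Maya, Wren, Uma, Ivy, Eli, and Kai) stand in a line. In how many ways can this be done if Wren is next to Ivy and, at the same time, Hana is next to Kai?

Treat {Wren,Ivy} as one block (2 orders) and {Hana,Kai} as another (2 orders).
That leaves 5 units to arrange: 2 × 2 × 5! = 4 × 120 = 480.

480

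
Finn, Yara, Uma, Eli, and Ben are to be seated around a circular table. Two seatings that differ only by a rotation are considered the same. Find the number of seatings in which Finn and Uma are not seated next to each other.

Without the restriction there are (4)! = 24 seatings.
Those with Finn next to Uma: fuse the pair into one unit and seat 4 units around a circle — 2·(3)! = 12.
Subtracting, 24 − 12 = 12.

12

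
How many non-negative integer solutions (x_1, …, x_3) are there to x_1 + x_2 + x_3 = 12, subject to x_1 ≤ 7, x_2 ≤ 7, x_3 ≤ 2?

Ignoring the caps, the number of non-negative solutions to x_1+…+x_3 = 12 is C(14,2) = 91.
Subtract solutions that violate a single cap (substitute x_i' = x_i − (cap_i+1)): x_1 ≥ 8 gives C(6,2) = 15; x_2 ≥ 8 gives C(6,2) = 15; x_3 ≥ 3 gives C(11,2) = 55. Together 85.
Add back pairs where two caps are both exceeded: 0 + 3 + 3 = 6.
By inclusion–exclusion the count is 91 − 85 + 6 = 12.

12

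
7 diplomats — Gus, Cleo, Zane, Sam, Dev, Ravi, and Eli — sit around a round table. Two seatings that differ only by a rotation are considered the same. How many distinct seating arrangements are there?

720

Seat Gus anywhere (absorbing the rotational symmetry), then permute the other 6: (6)! = 720.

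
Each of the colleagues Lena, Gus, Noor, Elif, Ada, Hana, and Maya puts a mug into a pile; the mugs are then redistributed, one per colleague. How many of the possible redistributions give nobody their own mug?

1854

Count assignments avoiding every fixed point. For any j of the 7 colleagues fixed to their own mug, the other 7−j can be arranged in (7−j)! ways.
By inclusion–exclusion this is Σ_{j=0}^{7} (−1)^j C(7,j)·(7−j)!.
Computing: 5040 − 5040 + 2520 − 840 + 210 − 42 + 7 − 1 = 1854.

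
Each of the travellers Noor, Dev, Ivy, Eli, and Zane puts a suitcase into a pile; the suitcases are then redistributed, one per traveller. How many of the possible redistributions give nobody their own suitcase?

Let Aᵢ be the assignments in which traveller i gets their own suitcase. We want the size of the complement of A₁∪…∪A_5.
By inclusion–exclusion this is Σ_{j=0}^{5} (−1)^j C(5,j)·(5−j)!.
Computing: 120 − 120 + 60 − 20 + 5 − 1 = 44.

44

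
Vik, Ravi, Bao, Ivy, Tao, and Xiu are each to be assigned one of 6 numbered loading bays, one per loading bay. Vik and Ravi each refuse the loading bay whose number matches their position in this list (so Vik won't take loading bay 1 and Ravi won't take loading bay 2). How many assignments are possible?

Let Aᵢ (for i ∈ {1, 2}) be the placements that put person i in their forbidden loading bay. Any j of these fix j positions, leaving (6−j)! ways to fill the rest, and there are C(2,j) ways to pick which j.
By inclusion–exclusion, the number of valid placements is Σ_{j=0}^{2} (−1)^j C(2,j)·(6−j)!.
Computing: 720 − 240 + 24 = 504.

504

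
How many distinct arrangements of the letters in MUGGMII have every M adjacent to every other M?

Treat the 2 copies of M as a single block. The multiset to arrange is then {MM, G, G, I, I, U}, 6 items in all.
That gives (6)!/(2!·2!) = 180 arrangements.

180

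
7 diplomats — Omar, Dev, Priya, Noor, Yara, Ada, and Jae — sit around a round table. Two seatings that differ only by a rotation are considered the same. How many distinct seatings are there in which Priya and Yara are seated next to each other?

240

Glue Priya and Yara into a block (2 internal orders). Seating 6 units around a circle gives (5)! arrangements.
So 2 × (5)! = 2 × 120 = 240.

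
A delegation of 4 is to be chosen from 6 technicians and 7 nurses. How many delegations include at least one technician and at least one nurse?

With no constraint there are C(13,4) = 715 possible selections.
Selections missing a whole group: no technicians → C(7,4) = 35; no nurses → C(6,4) = 15.
Both groups omitted at once is impossible, so 715 − 50 = 665.

665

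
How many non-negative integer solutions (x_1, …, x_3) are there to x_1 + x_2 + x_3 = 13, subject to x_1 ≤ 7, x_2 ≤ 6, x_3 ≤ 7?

35

Ignoring the caps, the number of non-negative solutions to x_1+…+x_3 = 13 is C(15,2) = 105.
Subtract solutions that violate a single cap (substitute x_i' = x_i − (cap_i+1)): x_1 ≥ 8 gives C(7,2) = 21; x_2 ≥ 7 gives C(8,2) = 28; x_3 ≥ 8 gives C(7,2) = 21. Together 70.
No two caps can be exceeded simultaneously, so the pair terms are all 0.
By inclusion–exclusion the count is 105 − 70 + 0 = 35.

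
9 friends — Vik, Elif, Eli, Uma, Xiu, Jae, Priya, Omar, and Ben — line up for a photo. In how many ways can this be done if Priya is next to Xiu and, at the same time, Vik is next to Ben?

20160

Treat {Priya,Xiu} as one block (2 orders) and {Vik,Ben} as another (2 orders).
That leaves 7 units to arrange: 2 × 2 × 7! = 4 × 5040 = 20160.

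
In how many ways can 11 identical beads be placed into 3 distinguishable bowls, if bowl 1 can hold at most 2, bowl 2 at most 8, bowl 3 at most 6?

Ignoring the caps, the number of non-negative solutions to x_1+…+x_3 = 11 is C(13,2) = 78.
Subtract solutions that violate a single cap (substitute x_i' = x_i − (cap_i+1)): x_1 ≥ 3 gives C(10,2) = 45; x_2 ≥ 9 gives C(4,2) = 6; x_3 ≥ 7 gives C(6,2) = 15. Together 66.
Add back pairs where two caps are both exceeded: 0 + 3 + 0 = 3.
By inclusion–exclusion the count is 78 − 66 + 3 = 15.

15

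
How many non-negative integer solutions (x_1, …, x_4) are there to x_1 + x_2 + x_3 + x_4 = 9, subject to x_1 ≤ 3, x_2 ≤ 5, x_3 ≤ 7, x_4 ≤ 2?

Without the upper bounds there are C(12,3) = 220 ways to split 9 among 4 variables.
Subtract solutions that violate a single cap (substitute x_i' = x_i − (cap_i+1)): x_1 ≥ 4 gives C(8,3) = 56; x_2 ≥ 6 gives C(6,3) = 20; x_3 ≥ 8 gives C(4,3) = 4; x_4 ≥ 3 gives C(9,3) = 84. Together 164.
Add back pairs where two caps are both exceeded: 0 + 0 + 10 + 0 + 1 + 0 = 11.
By inclusion–exclusion the count is 220 − 164 + 11 = 67.

67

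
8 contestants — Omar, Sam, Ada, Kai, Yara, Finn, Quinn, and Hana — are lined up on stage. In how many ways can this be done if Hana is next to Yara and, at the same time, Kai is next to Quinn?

2880

Treat {Hana,Yara} as one block (2 orders) and {Kai,Quinn} as another (2 orders).
That leaves 6 units to arrange: 2 × 2 × 6! = 4 × 720 = 2880.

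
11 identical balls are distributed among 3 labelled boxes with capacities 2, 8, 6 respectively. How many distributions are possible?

By stars and bars, unrestricted non-negative solutions to x_1+…+x_3 = 11 number C(11+2,2) = 78.
Subtract solutions that violate a single cap (substitute x_i' = x_i − (cap_i+1)): x_1 ≥ 3 gives C(10,2) = 45; x_2 ≥ 9 gives C(4,2) = 6; x_3 ≥ 7 gives C(6,2) = 15. Together 66.
Add back pairs where two caps are both exceeded: 0 + 3 + 0 = 3.
By inclusion–exclusion the count is 78 − 66 + 3 = 15.

15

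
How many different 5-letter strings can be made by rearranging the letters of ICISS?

30

ICISS has 5 letters with I appearing twice and S appearing twice.
Dividing 5! = 120 by 2!·2! = 4 for the repeated letters gives 30.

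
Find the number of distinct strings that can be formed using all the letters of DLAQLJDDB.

The 9 letters of DLAQLJDDB have repeats: D appearing 3 times and L appearing twice.
So there are 9! / (3!·2!) = 30240 distinguishable arrangements.

30240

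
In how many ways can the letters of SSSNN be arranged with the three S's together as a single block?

3

Treat the 3 copies of S as a single block. The multiset to arrange is then {SSS, N, N}, 3 items in all.
That gives (3)!/(2!) = 3 arrangements.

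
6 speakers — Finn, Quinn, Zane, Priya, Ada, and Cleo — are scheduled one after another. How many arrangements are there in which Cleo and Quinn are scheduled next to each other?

240

Place the 4 others and the Cleo-Quinn pair as 5 objects in a line; the pair has 2 internal arrangements.
That gives 2 × 5! = 2 × 120 = 240.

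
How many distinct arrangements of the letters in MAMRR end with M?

12

With the last slot taken by M, it remains to arrange the other 4 letters (AMRR).
Those 4 letters have R appearing twice, giving (4)!/(2!) = 12.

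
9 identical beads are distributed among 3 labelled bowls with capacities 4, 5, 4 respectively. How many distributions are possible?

By stars and bars, unrestricted non-negative solutions to x_1+…+x_3 = 9 number C(9+2,2) = 55.
Subtract solutions that violate a single cap (substitute x_i' = x_i − (cap_i+1)): x_1 ≥ 5 gives C(6,2) = 15; x_2 ≥ 6 gives C(5,2) = 10; x_3 ≥ 5 gives C(6,2) = 15. Together 40.
No two caps can be exceeded simultaneously, so the pair terms are all 0.
By inclusion–exclusion the count is 55 − 40 + 0 = 15.

15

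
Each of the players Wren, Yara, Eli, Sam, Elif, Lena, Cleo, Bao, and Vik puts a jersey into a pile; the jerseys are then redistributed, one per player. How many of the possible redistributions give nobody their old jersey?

133496

Let Aᵢ be the assignments in which player i gets their old jersey. We want the size of the complement of A₁∪…∪A_9.
By inclusion–exclusion this is Σ_{j=0}^{9} (−1)^j C(9,j)·(9−j)!.
Computing: 362880 − 362880 + 181440 − 60480 + 15120 − 3024 + 504 − 72 + 9 − 1 = 133496.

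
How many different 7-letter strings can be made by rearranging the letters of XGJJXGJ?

Letter multiplicities in XGJJXGJ: G×2, J×3, X×2.
The number of distinct arrangements is 7!/(3!·2!·2!) = 5040/24 = 210.

210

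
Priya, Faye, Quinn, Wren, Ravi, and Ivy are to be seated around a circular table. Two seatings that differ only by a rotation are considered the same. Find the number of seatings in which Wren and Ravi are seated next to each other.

48

Glue Wren and Ravi into a block (2 internal orders). Seating 5 units around a circle gives (4)! arrangements.
So 2 × (4)! = 2 × 24 = 48.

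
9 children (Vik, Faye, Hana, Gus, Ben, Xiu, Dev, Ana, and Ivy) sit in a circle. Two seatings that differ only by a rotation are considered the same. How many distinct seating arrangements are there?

40320

Around a circle, 9 distinct people have 9!/9 = (8)! = 40320 rotationally distinct seatings.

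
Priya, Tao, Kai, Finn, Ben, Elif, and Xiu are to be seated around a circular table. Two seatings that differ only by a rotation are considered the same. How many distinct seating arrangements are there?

Fix one person's seat to break rotational symmetry; the remaining 6 people can be arranged in (6)! = 720 ways.

720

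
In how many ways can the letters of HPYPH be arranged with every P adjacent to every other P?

12

Treat the 2 copies of P as a single block. The multiset to arrange is then {PP, H, H, Y}, 4 items in all.
That gives (4)!/(2!) = 12 arrangements.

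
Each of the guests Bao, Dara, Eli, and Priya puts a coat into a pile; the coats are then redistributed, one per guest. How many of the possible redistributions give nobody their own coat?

9

Count assignments avoiding every fixed point. For any j of the 4 guests fixed to their own coat, the other 4−j can be arranged in (4−j)! ways.
By inclusion–exclusion this is Σ_{j=0}^{4} (−1)^j C(4,j)·(4−j)!.
Computing: 24 − 24 + 12 − 4 + 1 = 9.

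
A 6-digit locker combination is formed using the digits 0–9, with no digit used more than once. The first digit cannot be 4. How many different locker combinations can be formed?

136080

The first digit has 10−1 = 9 choices (anything except 4).
The remaining 5 digits are filled from the other 9 symbols without repetition: 9 × 8 × 7 × 6 × 5 = 15120.
Total: 9 × 15120 = 136080.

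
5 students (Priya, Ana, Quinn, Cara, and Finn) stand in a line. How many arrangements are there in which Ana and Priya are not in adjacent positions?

There are 5! = 120 arrangements in all. If Ana and Priya are adjacent, merging them into one block gives 2·(4)! = 48 arrangements.
Complementary counting: 120 − 48 = 72.

72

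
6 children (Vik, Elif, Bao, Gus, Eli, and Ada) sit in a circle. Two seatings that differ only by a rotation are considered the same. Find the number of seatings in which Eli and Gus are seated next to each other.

Treat {Eli, Gus} as one unit (2 internal orders) and seat the resulting 5 units around the table: (4)! circular arrangements.
So 2 × (4)! = 2 × 24 = 48.

48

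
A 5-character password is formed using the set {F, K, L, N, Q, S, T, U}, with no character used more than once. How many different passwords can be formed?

With no repetition, fill the 5 characters in order: 8 choices, then 7, down to 4.
8 × 7 × 6 × 5 × 4 = 6720.

6720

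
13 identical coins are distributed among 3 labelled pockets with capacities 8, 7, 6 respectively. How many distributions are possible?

By stars and bars, unrestricted non-negative solutions to x_1+…+x_3 = 13 number C(13+2,2) = 105.
Subtract solutions that violate a single cap (substitute x_i' = x_i − (cap_i+1)): x_1 ≥ 9 gives C(6,2) = 15; x_2 ≥ 8 gives C(7,2) = 21; x_3 ≥ 7 gives C(8,2) = 28. Together 64.
No two caps can be exceeded simultaneously, so the pair terms are all 0.
By inclusion–exclusion the count is 105 − 64 + 0 = 41.

41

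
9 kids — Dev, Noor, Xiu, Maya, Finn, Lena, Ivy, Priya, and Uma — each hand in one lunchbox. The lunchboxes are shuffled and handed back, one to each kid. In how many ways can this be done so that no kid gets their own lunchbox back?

133496

Count assignments avoiding every fixed point. For any j of the 9 kids fixed to their own lunchbox, the other 9−j can be arranged in (9−j)! ways.
By inclusion–exclusion this is Σ_{j=0}^{9} (−1)^j C(9,j)·(9−j)!.
Computing: 362880 − 362880 + 181440 − 60480 + 15120 − 3024 + 504 − 72 + 9 − 1 = 133496.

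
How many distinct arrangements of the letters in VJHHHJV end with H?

90

With the last slot taken by H, it remains to arrange the other 6 letters (VJHHJV).
Those 6 letters have H appearing twice, J appearing twice, and V appearing twice, giving (6)!/(2!·2!·2!) = 90.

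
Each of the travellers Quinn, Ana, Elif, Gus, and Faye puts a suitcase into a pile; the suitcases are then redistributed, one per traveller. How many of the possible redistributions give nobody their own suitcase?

Let Aᵢ be the assignments in which traveller i gets their own suitcase. We want the size of the complement of A₁∪…∪A_5.
By inclusion–exclusion this is Σ_{j=0}^{5} (−1)^j C(5,j)·(5−j)!.
Computing: 120 − 120 + 60 − 20 + 5 − 1 = 44.

44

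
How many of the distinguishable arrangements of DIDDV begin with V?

4

Fix V in the first position and arrange the remaining 4 letters.
Those 4 letters have D appearing 3 times, giving (4)!/(3!) = 4.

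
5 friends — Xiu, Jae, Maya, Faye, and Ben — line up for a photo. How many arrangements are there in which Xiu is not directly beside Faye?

There are 5! = 120 arrangements in all. If Xiu and Faye are adjacent, merging them into one block gives 2·(4)! = 48 arrangements.
Complementary counting: 120 − 48 = 72.

72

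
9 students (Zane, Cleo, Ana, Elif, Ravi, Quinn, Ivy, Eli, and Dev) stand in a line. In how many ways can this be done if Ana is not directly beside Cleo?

There are 9! = 362880 arrangements in all. If Ana and Cleo are adjacent, merging them into one block gives 2·(8)! = 80640 arrangements.
Complementary counting: 362880 − 80640 = 282240.

282240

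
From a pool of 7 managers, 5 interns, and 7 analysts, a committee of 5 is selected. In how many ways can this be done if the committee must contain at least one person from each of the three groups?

Unrestricted: C(19,5) = 11628 ways to pick any 5 of the 19.
Selections missing a whole group: no managers → C(12,5) = 792; no interns → C(14,5) = 2002; no analysts → C(12,5) = 792.
Add back selections omitting two groups (i.e. drawn from a single group): C(7,5) + C(5,5) + C(7,5) = 43.
By inclusion–exclusion: 11628 − 3586 + 43 = 8085.

8085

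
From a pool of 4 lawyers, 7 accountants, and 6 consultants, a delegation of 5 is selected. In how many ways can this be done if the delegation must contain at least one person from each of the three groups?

With no constraint there are C(17,5) = 6188 possible selections.
Subtract selections that omit an entire group: no lawyers → C(13,5) = 1287; no accountants → C(10,5) = 252; no consultants → C(11,5) = 462.
Add back selections omitting two groups (i.e. drawn from a single group): C(4,5) + C(7,5) + C(6,5) = 27.
By inclusion–exclusion: 6188 − 2001 + 27 = 4214.

4214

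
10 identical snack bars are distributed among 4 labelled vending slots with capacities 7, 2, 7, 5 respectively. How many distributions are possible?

By stars and bars, unrestricted non-negative solutions to x_1+…+x_4 = 10 number C(10+3,3) = 286.
Subtract solutions that violate a single cap (substitute x_i' = x_i − (cap_i+1)): x_1 ≥ 8 gives C(5,3) = 10; x_2 ≥ 3 gives C(10,3) = 120; x_3 ≥ 8 gives C(5,3) = 10; x_4 ≥ 6 gives C(7,3) = 35. Together 175.
Add back pairs where two caps are both exceeded: 0 + 0 + 0 + 0 + 4 + 0 = 4.
By inclusion–exclusion the count is 286 − 175 + 4 = 115.

115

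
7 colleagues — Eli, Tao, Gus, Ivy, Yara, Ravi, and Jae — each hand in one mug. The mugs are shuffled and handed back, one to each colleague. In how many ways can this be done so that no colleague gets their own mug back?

1854

Let Aᵢ be the assignments in which colleague i gets their own mug. We want the size of the complement of A₁∪…∪A_7.
By inclusion–exclusion this is Σ_{j=0}^{7} (−1)^j C(7,j)·(7−j)!.
Computing: 5040 − 5040 + 2520 − 840 + 210 − 42 + 7 − 1 = 1854.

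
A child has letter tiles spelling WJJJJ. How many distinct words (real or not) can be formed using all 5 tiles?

WJJJJ has 5 letters with J appearing 4 times.
The number of distinct arrangements is 5!/(4!) = 120/24 = 5.

5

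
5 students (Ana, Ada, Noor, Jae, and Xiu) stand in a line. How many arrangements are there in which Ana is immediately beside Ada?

48

Glue Ana and Ada into one block (2 internal orders), leaving 4 units to arrange in a row.
That gives 2 × 4! = 2 × 24 = 48.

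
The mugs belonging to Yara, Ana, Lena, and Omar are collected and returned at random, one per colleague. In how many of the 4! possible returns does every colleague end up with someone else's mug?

This is the derangement count D_4: permutations of 4 items with no fixed point.
By inclusion–exclusion this is Σ_{j=0}^{4} (−1)^j C(4,j)·(4−j)!.
Computing: 24 − 24 + 12 − 4 + 1 = 9.

9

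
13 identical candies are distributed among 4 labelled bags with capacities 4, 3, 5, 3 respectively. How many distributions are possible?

Ignoring the caps, the number of non-negative solutions to x_1+…+x_4 = 13 is C(16,3) = 560.
Subtract solutions that violate a single cap (substitute x_i' = x_i − (cap_i+1)): x_1 ≥ 5 gives C(11,3) = 165; x_2 ≥ 4 gives C(12,3) = 220; x_3 ≥ 6 gives C(10,3) = 120; x_4 ≥ 4 gives C(12,3) = 220. Together 725.
Add back pairs where two caps are both exceeded: 35 + 10 + 35 + 20 + 56 + 20 = 176.
Subtract triples: 0 + 1 + 0 + 0 = 1.
By inclusion–exclusion the count is 560 − 725 + 176 − 1 = 10.

10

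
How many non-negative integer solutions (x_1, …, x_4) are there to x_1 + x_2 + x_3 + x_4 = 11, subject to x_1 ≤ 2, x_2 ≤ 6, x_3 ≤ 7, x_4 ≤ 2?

By stars and bars, unrestricted non-negative solutions to x_1+…+x_4 = 11 number C(11+3,3) = 364.
Subtract solutions that violate a single cap (substitute x_i' = x_i − (cap_i+1)): x_1 ≥ 3 gives C(11,3) = 165; x_2 ≥ 7 gives C(7,3) = 35; x_3 ≥ 8 gives C(6,3) = 20; x_4 ≥ 3 gives C(11,3) = 165. Together 385.
Add back pairs where two caps are both exceeded: 4 + 1 + 56 + 0 + 4 + 1 = 66.
By inclusion–exclusion the count is 364 − 385 + 66 = 45.

45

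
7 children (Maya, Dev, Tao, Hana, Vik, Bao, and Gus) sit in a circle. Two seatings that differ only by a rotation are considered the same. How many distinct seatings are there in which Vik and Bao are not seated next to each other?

480

All circular seatings of 7 people number (6)! = 720.
Seatings with Vik beside Bao: treat them as a block with 2 internal orders, giving 2 × (5)! = 240.
Subtracting, 720 − 240 = 480.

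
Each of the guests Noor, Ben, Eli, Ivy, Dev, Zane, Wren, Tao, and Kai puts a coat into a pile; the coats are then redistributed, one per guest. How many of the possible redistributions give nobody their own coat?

This is the derangement count D_9: permutations of 9 items with no fixed point.
By inclusion–exclusion this is Σ_{j=0}^{9} (−1)^j C(9,j)·(9−j)!.
Computing: 362880 − 362880 + 181440 − 60480 + 15120 − 3024 + 504 − 72 + 9 − 1 = 133496.

133496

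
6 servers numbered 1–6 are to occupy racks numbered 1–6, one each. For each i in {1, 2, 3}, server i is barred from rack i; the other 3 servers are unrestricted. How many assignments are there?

426

Let Aᵢ (for i ∈ {1, 2, 3}) be the placements that put server i in its forbidden rack. Any j of these fix j positions, leaving (6−j)! ways to fill the rest, and there are C(3,j) ways to pick which j.
By inclusion–exclusion, the number of valid placements is Σ_{j=0}^{3} (−1)^j C(3,j)·(6−j)!.
Computing: 720 − 360 + 72 − 6 = 426.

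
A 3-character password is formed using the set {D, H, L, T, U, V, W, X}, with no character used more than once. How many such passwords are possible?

336

Choose and order 3 of the 8 symbols: the first character has 8 options, the next 7, then 6.
8 × 7 × 6 = 336.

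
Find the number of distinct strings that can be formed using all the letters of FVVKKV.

FVVKKV has 6 letters with K appearing twice and V appearing 3 times.
So there are 6! / (3!·2!) = 60 distinguishable arrangements.

60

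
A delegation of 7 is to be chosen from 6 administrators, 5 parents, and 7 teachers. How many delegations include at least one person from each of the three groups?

With no constraint there are C(18,7) = 31824 possible selections.
Subtract selections that omit an entire group: no administrators → C(12,7) = 792; no parents → C(13,7) = 1716; no teachers → C(11,7) = 330.
Add back selections omitting two groups (i.e. drawn from a single group): C(6,7) + C(5,7) + C(7,7) = 1.
By inclusion–exclusion: 31824 − 2838 + 1 = 28987.

28987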